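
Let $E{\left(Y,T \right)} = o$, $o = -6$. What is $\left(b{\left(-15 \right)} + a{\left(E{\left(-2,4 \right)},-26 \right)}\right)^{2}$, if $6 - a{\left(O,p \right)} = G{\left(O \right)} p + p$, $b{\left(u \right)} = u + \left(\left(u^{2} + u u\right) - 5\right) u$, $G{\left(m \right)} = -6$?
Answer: $46430596$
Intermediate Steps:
$E{\left(Y,T \right)} = -6$
$b{\left(u \right)} = u + u \left(-5 + 2 u^{2}\right)$ ($b{\left(u \right)} = u + \left(\left(u^{2} + u^{2}\right) - 5\right) u = u + \left(2 u^{2} - 5\right) u = u + \left(-5 + 2 u^{2}\right) u = u + u \left(-5 + 2 u^{2}\right)$)
$a{\left(O,p \right)} = 6 + 5 p$ ($a{\left(O,p \right)} = 6 - \left(- 6 p + p\right) = 6 - - 5 p = 6 + 5 p$)
$\left(b{\left(-15 \right)} + a{\left(E{\left(-2,4 \right)},-26 \right)}\right)^{2} = \left(2 \left(-15\right) \left(-2 + \left(-15\right)^{2}\right) + \left(6 + 5 \left(-26\right)\right)\right)^{2} = \left(2 \left(-15\right) \left(-2 + 225\right) + \left(6 - 130\right)\right)^{2} = \left(2 \left(-15\right) 223 - 124\right)^{2} = \left(-6690 - 124\right)^{2} = \left(-6814\right)^{2} = 46430596$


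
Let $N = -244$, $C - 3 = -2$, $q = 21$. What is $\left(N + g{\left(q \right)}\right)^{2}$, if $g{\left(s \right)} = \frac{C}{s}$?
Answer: $\frac{26245129}{441} \approx 59513.0$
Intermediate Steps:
$C = 1$ ($C = 3 - 2 = 1$)
$g{\left(s \right)} = \frac{1}{s}$ ($g{\left(s \right)} = 1 \frac{1}{s} = \frac{1}{s}$)
$\left(N + g{\left(q \right)}\right)^{2} = \left(-244 + \frac{1}{21}\right)^{2} = \left(- \frac{5123}{21}\right)^{2} = \frac{26245129}{441}$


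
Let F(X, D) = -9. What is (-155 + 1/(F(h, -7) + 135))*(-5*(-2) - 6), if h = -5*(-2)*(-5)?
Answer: -39058/63 ≈ -619.97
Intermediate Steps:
h = -50 (h = 10*(-5) = -50)
(-155 + 1/(F(h, -7) + 135))*(-5*(-2) - 6) = (-155 + 1/(-9 + 135))*(-5*(-2) - 6) = (-155 + 1/126)*(10 - 6) = (-155 + 1/126)*4 = -19529/126*4 = -39058/63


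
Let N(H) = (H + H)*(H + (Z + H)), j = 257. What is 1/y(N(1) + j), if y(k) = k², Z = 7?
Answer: 1/75625 ≈ 1.3223e-5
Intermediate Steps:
N(H) = 2*H*(7 + 2*H) (N(H) = (H + H)*(H + (7 + H)) = (2*H)*(7 + 2*H) = 2*H*(7 + 2*H))
1/y(N(1) + j) = 1/((2*1*(7 + 2*1) + 257)²) = 1/((2*1*(7 + 2) + 257)²) = 1/((2*1*9 + 257)²) = 1/((18 + 257)²) = 1/(275²) = 1/75625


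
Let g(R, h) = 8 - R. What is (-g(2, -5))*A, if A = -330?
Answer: 1980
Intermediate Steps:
(-g(2, -5))*A = -(8 - 1*2)*(-330) = -(8 - 2)*(-330) = -1*6*(-330) = -6*(-330) = 1980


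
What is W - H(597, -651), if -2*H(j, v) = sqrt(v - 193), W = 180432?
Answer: 180432 + I*sqrt(211) ≈ 1.8043e+5 + 14.526*I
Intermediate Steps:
H(j, v) = -sqrt(-193 + v)/2 (H(j, v) = -sqrt(v - 193)/2 = -sqrt(-193 + v)/2)
W - H(597, -651) = 180432 - (-1)*sqrt(-193 - 651)/2 = 180432 - (-1)*sqrt(-844)/2 = 180432 - (-1)*2*I*sqrt(211)/2 = 180432 - (-1)*I*sqrt(211) = 180432 + I*sqrt(211)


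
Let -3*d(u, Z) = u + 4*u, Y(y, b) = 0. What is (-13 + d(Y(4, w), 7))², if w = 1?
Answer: 169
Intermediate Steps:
d(u, Z) = -5*u/3 (d(u, Z) = -(u + 4*u)/3 = -5*u/3)
(-13 + d(Y(4, w), 7))² = (-13 - 5/3*0)² = (-13 + 0)² = (-13)² = 169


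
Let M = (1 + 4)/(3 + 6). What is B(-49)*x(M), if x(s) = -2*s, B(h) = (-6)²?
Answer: -40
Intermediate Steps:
B(h) = 36
M = 5/9 ≈ 0.55556
B(-49)*x(M) = 36*(-2*5/9) = 36*(-10/9) = -40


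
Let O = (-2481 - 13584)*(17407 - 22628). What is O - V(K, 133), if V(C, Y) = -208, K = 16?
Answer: 83875573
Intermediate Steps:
O = 83875365 (O = -16065*(-5221) = 83875365)
O - V(K, 133) = 83875365 - 1*(-208) = 83875365 + 208 = 83875573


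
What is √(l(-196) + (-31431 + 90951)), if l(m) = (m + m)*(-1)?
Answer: 2*√14978 ≈ 244.77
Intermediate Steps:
l(m) = -2*m (l(m) = (2*m)*(-1) = -2*m)
√(l(-196) + (-31431 + 90951)) = √(-2*(-196) + (-31431 + 90951)) = √(392 + 59520) = √59912 = 2*√14978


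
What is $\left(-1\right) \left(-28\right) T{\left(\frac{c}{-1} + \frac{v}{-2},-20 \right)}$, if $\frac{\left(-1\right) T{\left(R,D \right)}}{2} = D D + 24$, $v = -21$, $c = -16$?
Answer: $-23744$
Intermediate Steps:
$T{\left(R,D \right)} = -48 - 2 D^{2}$ ($T{\left(R,D \right)} = - 2 \left(D D + 24\right) = - 2 \left(D^{2} + 24\right) = - 2 \left(24 + D^{2}\right) = -48 - 2 D^{2}$)
$\left(-1\right) \left(-28\right) T{\left(\frac{c}{-1} + \frac{v}{-2},-20 \right)} = \left(-1\right) \left(-28\right) \left(-48 - 2 \left(-20\right)^{2}\right) = 28 \left(-48 - 800\right) = 28 \left(-848\right) = -23744$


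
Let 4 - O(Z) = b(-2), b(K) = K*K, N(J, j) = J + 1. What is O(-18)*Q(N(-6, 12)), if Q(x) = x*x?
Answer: 0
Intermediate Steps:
N(J, j) = 1 + J
Q(x) = x**2
b(K) = K**2
O(Z) = 0 (O(Z) = 4 - 1*(-2)**2 = 4 - 1*4 = 4 - 4 = 0)
O(-18)*Q(N(-6, 12)) = 0*(1 - 6)**2 = 0*(-5)**2 = 0*25 = 0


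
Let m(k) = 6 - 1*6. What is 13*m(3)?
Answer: 0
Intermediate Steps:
m(k) = 0 (m(k) = 6 - 6 = 0)
13*m(3) = 13*0 = 0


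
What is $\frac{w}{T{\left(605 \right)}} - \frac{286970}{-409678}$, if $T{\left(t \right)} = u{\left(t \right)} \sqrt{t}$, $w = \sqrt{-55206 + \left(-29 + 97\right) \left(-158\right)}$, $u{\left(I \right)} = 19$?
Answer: $\frac{143485}{204839} + \frac{i \sqrt{13190}}{209} \approx 0.70048 + 0.54951 i$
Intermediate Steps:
$w = 5 i \sqrt{2638}$ ($w = \sqrt{-55206 + 68 \left(-158\right)} = \sqrt{-55206 - 10744} = \sqrt{-65950} = 5 i \sqrt{2638} \approx 256.81 i$)
$T{\left(t \right)} = 19 \sqrt{t}$
$\frac{w}{T{\left(605 \right)}} - \frac{286970}{-409678} = \frac{5 i \sqrt{2638}}{19 \sqrt{605}} - \frac{286970}{-409678} = \frac{5 i \sqrt{2638}}{19 \cdot 11 \sqrt{5}} - - \frac{143485}{204839} = \frac{5 i \sqrt{2638}}{209 \sqrt{5}} + \frac{143485}{204839} = 5 i \sqrt{2638} \frac{\sqrt{5}}{1045} + \frac{143485}{204839} = \frac{i \sqrt{13190}}{209} + \frac{143485}{204839} = \frac{143485}{204839} + \frac{i \sqrt{13190}}{209}$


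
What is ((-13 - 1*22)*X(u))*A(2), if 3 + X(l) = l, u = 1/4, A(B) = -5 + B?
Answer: -1155/4 ≈ -288.75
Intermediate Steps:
u = 1/4 ≈ 0.25000
X(l) = -3 + l
((-13 - 1*22)*X(u))*A(2) = ((-13 - 1*22)*(-3 + 1/4))*(-5 + 2) = ((-13 - 22)*(-11/4))*(-3) = -35*(-11/4)*(-3) = (385/4)*(-3) = -1155/4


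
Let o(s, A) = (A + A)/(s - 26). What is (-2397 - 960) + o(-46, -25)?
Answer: -120827/36 ≈ -3356.3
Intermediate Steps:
o(s, A) = 2*A/(-26 + s) (o(s, A) = (2*A)/(-26 + s) = 2*A/(-26 + s))
(-2397 - 960) + o(-46, -25) = (-2397 - 960) + 2*(-25)/(-26 - 46) = -3357 + 2*(-25)/(-72) = -3357 + 2*(-25)*(-1/72) = -3357 + 25/36 = -120827/36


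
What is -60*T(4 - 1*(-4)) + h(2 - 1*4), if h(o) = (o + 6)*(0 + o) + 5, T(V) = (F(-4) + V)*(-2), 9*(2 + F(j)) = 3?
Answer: 757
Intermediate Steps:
F(j) = -5/3 (F(j) = -2 + (1/9)*3 = -2 + 1/3 = -5/3)
T(V) = 10/3 - 2*V (T(V) = (-5/3 + V)*(-2) = 10/3 - 2*V)
h(o) = 5 + o*(6 + o) (h(o) = (6 + o)*o + 5 = o*(6 + o) + 5 = 5 + o*(6 + o))
-60*T(4 - 1*(-4)) + h(2 - 1*4) = -60*(10/3 - 2*(4 - 1*(-4))) + (5 + (2 - 1*4)**2 + 6*(2 - 1*4)) = -60*(10/3 - 2*(4 + 4)) + (5 + (2 - 4)**2 + 6*(2 - 4)) = -60*(10/3 - 2*8) + (5 + (-2)**2 + 6*(-2)) = -60*(10/3 - 16) + (5 + 4 - 12) = -60*(-38/3) - 3 = 760 - 3 = 757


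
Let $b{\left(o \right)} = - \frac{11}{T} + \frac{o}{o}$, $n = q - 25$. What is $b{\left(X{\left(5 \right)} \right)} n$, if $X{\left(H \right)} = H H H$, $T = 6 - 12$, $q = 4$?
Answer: $- \frac{119}{2} \approx -59.5$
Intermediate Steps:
$T = -6$ ($T = 6 - 12 = -6$)
$X{\left(H \right)} = H^{3}$ ($X{\left(H \right)} = H^{2} H = H^{3}$)
$n = -21$ ($n = 4 - 25 = -21$)
$b{\left(o \right)} = \frac{17}{6}$ ($b{\left(o \right)} = - \frac{11}{-6} + \frac{o}{o} = \left(-11\right) \left(- \frac{1}{6}\right) + 1 = \frac{11}{6} + 1 = \frac{17}{6}$)
$b{\left(X{\left(5 \right)} \right)} n = \frac{17}{6} \left(-21\right) = - \frac{119}{2}$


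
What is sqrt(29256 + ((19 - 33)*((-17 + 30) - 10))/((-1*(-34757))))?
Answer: 5*sqrt(1413707260710)/34757 ≈ 171.04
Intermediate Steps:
sqrt(29256 + ((19 - 33)*((-17 + 30) - 10))/((-1*(-34757)))) = sqrt(29256 - 14*(13 - 10)/34757) = sqrt(29256 - 14*3*(1/34757)) = sqrt(29256 - 42*1/34757) = sqrt(29256 - 42/34757) = sqrt(1016850750/34757) = 5*sqrt(1413707260710)/34757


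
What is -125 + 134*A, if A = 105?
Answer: 13945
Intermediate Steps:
-125 + 134*A = -125 + 134*105 = -125 + 14070 = 13945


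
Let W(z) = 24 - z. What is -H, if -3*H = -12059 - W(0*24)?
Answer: -12083/3 ≈ -4027.7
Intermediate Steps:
H = 12083/3 (H = -(-12059 - (24 - 0*24))/3 = -(-12059 - (24 - 1*0))/3 = -(-12059 - (24 + 0))/3 = -(-12059 - 1*24)/3 = -(-12059 - 24)/3 = -⅓*(-12083) = 12083/3 ≈ 4027.7)
-H = -1*12083/3 = -12083/3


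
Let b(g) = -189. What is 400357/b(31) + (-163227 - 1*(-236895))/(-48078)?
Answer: -1070127061/504819 ≈ -2119.8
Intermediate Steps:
400357/b(31) + (-163227 - 1*(-236895))/(-48078) = 400357/(-189) + (-163227 - 1*(-236895))/(-48078) = 400357*(-1/189) + (-163227 + 236895)*(-1/48078) = -400357/189 + 73668*(-1/48078) = -400357/189 - 12278/8013 = -1070127061/504819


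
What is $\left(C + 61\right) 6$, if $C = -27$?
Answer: $204$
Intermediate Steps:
$\left(C + 61\right) 6 = \left(-27 + 61\right) 6 = 34 \cdot 6 = 204$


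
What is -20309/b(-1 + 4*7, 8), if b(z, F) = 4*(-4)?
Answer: 20309/16 ≈ 1269.3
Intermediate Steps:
b(z, F) = -16
-20309/b(-1 + 4*7, 8) = -20309/(-16) = -20309*(-1/16) = 20309/16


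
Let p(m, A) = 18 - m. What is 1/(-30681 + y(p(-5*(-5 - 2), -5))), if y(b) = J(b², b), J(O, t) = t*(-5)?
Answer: -1/30596 ≈ -3.2684e-5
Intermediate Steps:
J(O, t) = -5*t
y(b) = -5*b
1/(-30681 + y(p(-5*(-5 - 2), -5))) = 1/(-30681 - 5*(18 - (-5)*(-5 - 2))) = 1/(-30681 - 5*(18 - (-5)*(-7))) = 1/(-30681 - 5*(18 - 1*35)) = 1/(-30681 - 5*(18 - 35)) = 1/(-30681 - 5*(-17)) = 1/(-30681 + 85) = 1/(-30596) = -1/30596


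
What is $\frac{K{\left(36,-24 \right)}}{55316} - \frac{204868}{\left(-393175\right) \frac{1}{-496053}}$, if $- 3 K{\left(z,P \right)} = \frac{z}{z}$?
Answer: $- \frac{16864529556984967}{65246604900} \approx -2.5847 \cdot 10^{5}$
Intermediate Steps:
$K{\left(z,P \right)} = - \frac{1}{3}$ ($K{\left(z,P \right)} = - \frac{z \frac{1}{z}}{3} = \left(- \frac{1}{3}\right) 1 = - \frac{1}{3}$)
$\frac{K{\left(36,-24 \right)}}{55316} - \frac{204868}{\left(-393175\right) \frac{1}{-496053}} = - \frac{1}{3 \cdot 55316} - \frac{204868}{\left(-393175\right) \frac{1}{-496053}} = \left(- \frac{1}{3}\right) \frac{1}{55316} - \frac{204868}{\left(-393175\right) \left(- \frac{1}{496053}\right)} = - \frac{1}{165948} - \frac{204868}{\frac{393175}{496053}} = - \frac{1}{165948} - \frac{101625386004}{393175} = - \frac{16864529556984967}{65246604900}$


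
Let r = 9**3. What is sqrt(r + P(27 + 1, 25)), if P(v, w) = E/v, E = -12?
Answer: 10*sqrt(357)/7 ≈ 26.992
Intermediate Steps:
r = 729
P(v, w) = -12/v
sqrt(r + P(27 + 1, 25)) = sqrt(729 - 12/(27 + 1)) = sqrt(729 - 12/28) = sqrt(729 - 12*1/28) = sqrt(729 - 3/7) = sqrt(5100/7) = 10*sqrt(357)/7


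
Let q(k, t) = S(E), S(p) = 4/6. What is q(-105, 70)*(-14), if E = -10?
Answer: -28/3 ≈ -9.3333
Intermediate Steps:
S(p) = ⅔ (S(p) = 4*(⅙) = ⅔)
q(k, t) = ⅔
q(-105, 70)*(-14) = (⅔)*(-14) = -28/3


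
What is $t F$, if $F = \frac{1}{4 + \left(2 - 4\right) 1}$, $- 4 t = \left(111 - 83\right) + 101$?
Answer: $- \frac{129}{8} \approx -16.125$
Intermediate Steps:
$t = - \frac{129}{4}$ ($t = - \frac{\left(111 - 83\right) + 101}{4} = - \frac{28 + 101}{4} = \left(- \frac{1}{4}\right) 129 = - \frac{129}{4} \approx -32.25$)
$F = \frac{1}{2}$ ($F = \frac{1}{4 + \left(2 - 4\right) 1} = \frac{1}{4 - 2} = \frac{1}{2} \approx 0.5$)
$t F = \left(- \frac{129}{4}\right) \frac{1}{2} = - \frac{129}{8}$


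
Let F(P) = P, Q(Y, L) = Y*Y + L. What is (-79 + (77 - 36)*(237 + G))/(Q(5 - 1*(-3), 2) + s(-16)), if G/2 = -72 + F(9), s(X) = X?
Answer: 2236/25 ≈ 89.440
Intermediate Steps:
Q(Y, L) = L + Y² (Q(Y, L) = Y² + L = L + Y²)
G = -126 (G = 2*(-72 + 9) = 2*(-63) = -126)
(-79 + (77 - 36)*(237 + G))/(Q(5 - 1*(-3), 2) + s(-16)) = (-79 + (77 - 36)*(237 - 126))/((2 + (5 - 1*(-3))²) - 16) = (-79 + 41*111)/((2 + (5 + 3)²) - 16) = (-79 + 4551)/((2 + 8²) - 16) = 4472/((2 + 64) - 16) = 4472/(66 - 16) = 4472/50 = 4472*(1/50) = 2236/25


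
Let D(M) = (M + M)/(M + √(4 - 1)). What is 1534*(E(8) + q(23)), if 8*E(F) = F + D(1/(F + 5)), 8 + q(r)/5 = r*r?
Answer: 4045574481/1012 + 9971*√3/1012 ≈ 3.9976e+6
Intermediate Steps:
D(M) = 2*M/(M + √3) (D(M) = (2*M)/(M + √3) = 2*M/(M + √3))
q(r) = -40 + 5*r² (q(r) = -40 + 5*(r*r) = -40 + 5*r²)
E(F) = F/8 + 1/(4*(5 + F)*(√3 + 1/(5 + F))) (E(F) = (F + 2/((F + 5)*(1/(F + 5) + √3)))/8 = (F + 2/((5 + F)*(1/(5 + F) + √3)))/8 = (F + 2/((5 + F)*(√3 + 1/(5 + F))))/8 = F/8 + 1/(4*(5 + F)*(√3 + 1/(5 + F))))
1534*(E(8) + q(23)) = 1534*((2 + 8*(1 + √3*(5 + 8)))/(8*(1 + √3*(5 + 8))) + (-40 + 5*23²)) = 1534*((2 + 8*(1 + √3*13))/(8*(1 + √3*13)) + (-40 + 5*529)) = 1534*((2 + 8*(1 + 13*√3))/(8*(1 + 13*√3)) + (-40 + 2645)) = 1534*((2 + (8 + 104*√3))/(8*(1 + 13*√3)) + 2605) = 1534*((10 + 104*√3)/(8*(1 + 13*√3)) + 2605) = 1534*(2605 + (10 + 104*√3)/(8*(1 + 13*√3))) = 3996070 + 767*(10 + 104*√3)/(4*(1 + 13*√3))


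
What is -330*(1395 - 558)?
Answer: -276210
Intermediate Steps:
-330*(1395 - 558) = -330*837 = -276210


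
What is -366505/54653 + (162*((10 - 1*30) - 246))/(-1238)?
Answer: 950686943/33830207 ≈ 28.102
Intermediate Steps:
-366505/54653 + (162*((10 - 1*30) - 246))/(-1238) = -366505*1/54653 + (162*((10 - 30) - 246))*(-1/1238) = -366505/54653 + (162*(-20 - 246))*(-1/1238) = -366505/54653 + (162*(-266))*(-1/1238) = -366505/54653 - 43092*(-1/1238) = -366505/54653 + 21546/619 = 950686943/33830207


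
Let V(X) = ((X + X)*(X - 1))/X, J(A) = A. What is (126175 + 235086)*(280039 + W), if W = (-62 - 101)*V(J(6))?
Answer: 100578313749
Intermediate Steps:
V(X) = -2 + 2*X (V(X) = ((2*X)*(-1 + X))/X = (2*X*(-1 + X))/X = -2 + 2*X)
W = -1630 (W = (-62 - 101)*(-2 + 2*6) = -163*(-2 + 12) = -163*10 = -1630)
(126175 + 235086)*(280039 + W) = (126175 + 235086)*(280039 - 1630) = 361261*278409 = 100578313749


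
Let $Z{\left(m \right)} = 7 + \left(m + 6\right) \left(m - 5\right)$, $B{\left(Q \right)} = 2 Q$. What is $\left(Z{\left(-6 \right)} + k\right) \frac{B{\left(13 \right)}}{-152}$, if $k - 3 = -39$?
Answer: $\frac{377}{76} \approx 4.9605$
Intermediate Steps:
$k = -36$ ($k = 3 - 39 = -36$)
$Z{\left(m \right)} = 7 + \left(-5 + m\right) \left(6 + m\right)$ ($Z{\left(m \right)} = 7 + \left(6 + m\right) \left(-5 + m\right) = 7 + \left(-5 + m\right) \left(6 + m\right)$)
$\left(Z{\left(-6 \right)} + k\right) \frac{B{\left(13 \right)}}{-152} = \left(\left(-23 - 6 + \left(-6\right)^{2}\right) - 36\right) \frac{2 \cdot 13}{-152} = \left(\left(-23 - 6 + 36\right) - 36\right) 26 \left(- \frac{1}{152}\right) = \left(7 - 36\right) \left(- \frac{13}{76}\right) = \left(-29\right) \left(- \frac{13}{76}\right) = \frac{377}{76}$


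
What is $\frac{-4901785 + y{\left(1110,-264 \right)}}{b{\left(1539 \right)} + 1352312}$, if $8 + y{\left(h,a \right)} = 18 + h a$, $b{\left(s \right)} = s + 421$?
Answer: $- \frac{1731605}{451424} \approx -3.8359$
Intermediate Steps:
$b{\left(s \right)} = 421 + s$
$y{\left(h,a \right)} = 10 + a h$ ($y{\left(h,a \right)} = -8 + \left(18 + h a\right) = -8 + \left(18 + a h\right) = 10 + a h$)
$\frac{-4901785 + y{\left(1110,-264 \right)}}{b{\left(1539 \right)} + 1352312} = \frac{-4901785 + \left(10 - 293040\right)}{\left(421 + 1539\right) + 1352312} = \frac{-4901785 + \left(10 - 293040\right)}{1960 + 1352312} = \frac{-4901785 - 293030}{1354272} = \left(-5194815\right) \frac{1}{1354272} = - \frac{1731605}{451424}$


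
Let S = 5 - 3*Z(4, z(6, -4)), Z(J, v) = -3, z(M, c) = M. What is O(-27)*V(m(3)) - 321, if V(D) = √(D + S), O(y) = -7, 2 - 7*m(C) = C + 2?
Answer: -321 - √665 ≈ -346.79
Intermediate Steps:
m(C) = -C/7 (m(C) = 2/7 - (C + 2)/7 = 2/7 - (2 + C)/7 = 2/7 + (-2/7 - C/7) = -C/7)
S = 14 (S = 5 - 3*(-3) = 5 + 9 = 14)
V(D) = √(14 + D) (V(D) = √(D + 14) = √(14 + D))
O(-27)*V(m(3)) - 321 = -7*√(14 - ⅐*3) - 321 = -7*√(14 - 3/7) - 321 = -√665 - 321 = -321 - √665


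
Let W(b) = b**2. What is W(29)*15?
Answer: 12615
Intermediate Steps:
W(29)*15 = 29**2*15 = 841*15 = 12615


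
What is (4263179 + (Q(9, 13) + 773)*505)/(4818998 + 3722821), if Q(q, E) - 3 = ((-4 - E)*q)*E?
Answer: 331874/776529 ≈ 0.42738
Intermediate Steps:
Q(q, E) = 3 + E*q*(-4 - E) (Q(q, E) = 3 + ((-4 - E)*q)*E = 3 + (q*(-4 - E))*E = 3 + E*q*(-4 - E))
(4263179 + (Q(9, 13) + 773)*505)/(4818998 + 3722821) = (4263179 + ((3 - 1*9*13**2 - 4*13*9) + 773)*505)/(4818998 + 3722821) = (4263179 + ((3 - 1*9*169 - 468) + 773)*505)/8541819 = (4263179 + ((3 - 1521 - 468) + 773)*505)*(1/8541819) = (4263179 + (-1986 + 773)*505)*(1/8541819) = (4263179 - 1213*505)*(1/8541819) = (4263179 - 612565)*(1/8541819) = 3650614*(1/8541819) = 331874/776529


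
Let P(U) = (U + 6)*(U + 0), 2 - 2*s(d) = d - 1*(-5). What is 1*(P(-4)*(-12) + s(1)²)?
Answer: 100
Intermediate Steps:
s(d) = -3/2 - d/2 (s(d) = 1 - (d - 1*(-5))/2 = 1 - (d + 5)/2 = 1 - (5 + d)/2 = 1 + (-5/2 - d/2) = -3/2 - d/2)
P(U) = U*(6 + U) (P(U) = (6 + U)*U = U*(6 + U))
1*(P(-4)*(-12) + s(1)²) = 1*(-4*(6 - 4)*(-12) + (-3/2 - ½*1)²) = 1*(-4*2*(-12) + (-3/2 - ½)²) = 1*(-8*(-12) + (-2)²) = 1*(96 + 4) = 1*100 = 100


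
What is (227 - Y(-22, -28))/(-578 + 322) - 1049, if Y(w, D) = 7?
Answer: -67191/64 ≈ -1049.9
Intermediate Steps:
(227 - Y(-22, -28))/(-578 + 322) - 1049 = (227 - 1*7)/(-578 + 322) - 1049 = (227 - 7)/(-256) - 1049 = -1/256*220 - 1049 = -55/64 - 1049 = -67191/64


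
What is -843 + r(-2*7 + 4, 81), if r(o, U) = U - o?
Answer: -752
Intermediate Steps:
-843 + r(-2*7 + 4, 81) = -843 + (81 - (-2*7 + 4)) = -843 + (81 - (-14 + 4)) = -843 + (81 - 1*(-10)) = -843 + (81 + 10) = -843 + 91 = -752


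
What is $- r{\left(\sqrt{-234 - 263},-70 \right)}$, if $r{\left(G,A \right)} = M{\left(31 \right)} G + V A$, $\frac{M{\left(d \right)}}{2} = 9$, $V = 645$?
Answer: $45150 - 18 i \sqrt{497} \approx 45150.0 - 401.28 i$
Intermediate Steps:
$M{\left(d \right)} = 18$ ($M{\left(d \right)} = 2 \cdot 9 = 18$)
$r{\left(G,A \right)} = 18 G + 645 A$
$- r{\left(\sqrt{-234 - 263},-70 \right)} = - (18 \sqrt{-234 - 263} + 645 \left(-70\right)) = - (18 \sqrt{-497} - 45150) = - (18 i \sqrt{497} - 45150) = - (-45150 + 18 i \sqrt{497}) = 45150 - 18 i \sqrt{497}$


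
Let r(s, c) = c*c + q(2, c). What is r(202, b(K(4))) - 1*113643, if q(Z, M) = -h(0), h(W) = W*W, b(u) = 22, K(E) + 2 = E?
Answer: -113159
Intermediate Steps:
K(E) = -2 + E
h(W) = W²
q(Z, M) = 0 (q(Z, M) = -1*0² = -1*0 = 0)
r(s, c) = c² (r(s, c) = c*c + 0 = c² + 0 = c²)
r(202, b(K(4))) - 1*113643 = 22² - 1*113643 = 484 - 113643 = -113159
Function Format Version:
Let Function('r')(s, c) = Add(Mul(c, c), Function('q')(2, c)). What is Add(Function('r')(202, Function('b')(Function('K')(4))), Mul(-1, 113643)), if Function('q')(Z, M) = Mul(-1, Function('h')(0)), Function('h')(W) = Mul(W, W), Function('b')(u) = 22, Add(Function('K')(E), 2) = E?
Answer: -113159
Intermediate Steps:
Function('K')(E) = Add(-2, E)
Function('h')(W) = Pow(W, 2)
Function('q')(Z, M) = 0 (Function('q')(Z, M) = Mul(-1, Pow(0, 2)) = Mul(-1, 0) = 0)
Function('r')(s, c) = Pow(c, 2) (Function('r')(s, c) = Add(Mul(c, c), 0) = Add(Pow(c, 2), 0) = Pow(c, 2))
Add(Function('r')(202, Function('b')(Function('K')(4))), Mul(-1, 113643)) = Add(Pow(22, 2), Mul(-1, 113643)) = Add(484, -113643) = -113159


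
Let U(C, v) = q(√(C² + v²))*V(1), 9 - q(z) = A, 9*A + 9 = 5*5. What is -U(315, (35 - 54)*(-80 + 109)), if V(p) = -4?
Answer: 260/9 ≈ 28.889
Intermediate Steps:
A = 16/9 (A = -1 + (5*5)/9 = -1 + (⅑)*25 = -1 + 25/9 = 16/9 ≈ 1.7778)
q(z) = 65/9 (q(z) = 9 - 1*16/9 = 9 - 16/9 = 65/9)
U(C, v) = -260/9 (U(C, v) = (65/9)*(-4) = -260/9)
-U(315, (35 - 54)*(-80 + 109)) = -1*(-260/9) = 260/9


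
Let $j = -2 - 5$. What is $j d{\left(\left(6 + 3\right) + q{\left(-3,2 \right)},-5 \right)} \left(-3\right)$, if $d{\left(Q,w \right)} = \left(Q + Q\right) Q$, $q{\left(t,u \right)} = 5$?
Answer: $8232$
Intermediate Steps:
$j = -7$ ($j = -2 - 5 = -7$)
$d{\left(Q,w \right)} = 2 Q^{2}$ ($d{\left(Q,w \right)} = 2 Q Q = 2 Q^{2}$)
$j d{\left(\left(6 + 3\right) + q{\left(-3,2 \right)},-5 \right)} \left(-3\right) = - 7 \cdot 2 \left(\left(6 + 3\right) + 5\right)^{2} \left(-3\right) = - 7 \cdot 2 \left(9 + 5\right)^{2} \left(-3\right) = - 7 \cdot 2 \cdot 14^{2} \left(-3\right) = - 7 \cdot 2 \cdot 196 \left(-3\right) = \left(-7\right) 392 \left(-3\right) = \left(-2744\right) \left(-3\right) = 8232$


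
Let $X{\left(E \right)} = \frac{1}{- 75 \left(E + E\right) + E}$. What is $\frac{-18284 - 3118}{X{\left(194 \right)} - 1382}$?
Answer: $\frac{68738468}{4438677} \approx 15.486$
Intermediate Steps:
$X{\left(E \right)} = - \frac{1}{149 E}$ ($X{\left(E \right)} = \frac{1}{- 75 \cdot 2 E + E} = \frac{1}{- 150 E + E} = \frac{1}{\left(-149\right) E} = - \frac{1}{149 E}$)
$\frac{-18284 - 3118}{X{\left(194 \right)} - 1382} = \frac{-18284 - 3118}{- \frac{1}{149 \cdot 194} - 1382} = - \frac{21402}{\left(- \frac{1}{149}\right) \frac{1}{194} - 1382} = - \frac{21402}{- \frac{1}{28906} - 1382} = - \frac{21402}{- \frac{39948093}{28906}} = \left(-21402\right) \left(- \frac{28906}{39948093}\right) = \frac{68738468}{4438677}$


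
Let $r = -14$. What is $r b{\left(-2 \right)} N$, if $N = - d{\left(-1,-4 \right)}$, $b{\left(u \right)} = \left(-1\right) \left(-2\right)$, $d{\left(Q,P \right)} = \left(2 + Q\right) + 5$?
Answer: $168$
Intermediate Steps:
$d{\left(Q,P \right)} = 7 + Q$
$b{\left(u \right)} = 2$
$N = -6$ ($N = - (7 - 1) = \left(-1\right) 6 = -6$)
$r b{\left(-2 \right)} N = \left(-14\right) 2 \left(-6\right) = \left(-28\right) \left(-6\right) = 168$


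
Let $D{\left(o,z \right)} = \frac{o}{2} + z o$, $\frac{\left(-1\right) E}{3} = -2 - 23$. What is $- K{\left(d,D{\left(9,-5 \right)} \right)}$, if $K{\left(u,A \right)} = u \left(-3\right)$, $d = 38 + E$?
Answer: $339$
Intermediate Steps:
$E = 75$ ($E = - 3 \left(-2 - 23\right) = \left(-3\right) \left(-25\right) = 75$)
$D{\left(o,z \right)} = \frac{o}{2} + o z$ ($D{\left(o,z \right)} = o \frac{1}{2} + o z = \frac{o}{2} + o z$)
$d = 113$ ($d = 38 + 75 = 113$)
$K{\left(u,A \right)} = - 3 u$
$- K{\left(d,D{\left(9,-5 \right)} \right)} = - \left(-3\right) 113 = \left(-1\right) \left(-339\right) = 339$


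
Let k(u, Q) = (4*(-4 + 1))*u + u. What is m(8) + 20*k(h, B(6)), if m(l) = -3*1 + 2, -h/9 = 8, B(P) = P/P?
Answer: 15839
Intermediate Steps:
B(P) = 1
h = -72 (h = -9*8 = -72)
m(l) = -1 (m(l) = -3 + 2 = -1)
k(u, Q) = -11*u (k(u, Q) = (4*(-3))*u + u = -12*u + u = -11*u)
m(8) + 20*k(h, B(6)) = -1 + 20*(-11*(-72)) = -1 + 20*792 = -1 + 15840 = 15839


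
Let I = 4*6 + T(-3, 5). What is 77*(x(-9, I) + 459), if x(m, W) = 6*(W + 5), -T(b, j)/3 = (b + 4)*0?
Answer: 48741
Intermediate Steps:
T(b, j) = 0 (T(b, j) = -3*(b + 4)*0 = -3*(4 + b)*0 = -3*0 = 0)
I = 24 (I = 4*6 + 0 = 24 + 0 = 24)
x(m, W) = 30 + 6*W (x(m, W) = 6*(5 + W) = 30 + 6*W)
77*(x(-9, I) + 459) = 77*((30 + 6*24) + 459) = 77*((30 + 144) + 459) = 77*(174 + 459) = 77*633 = 48741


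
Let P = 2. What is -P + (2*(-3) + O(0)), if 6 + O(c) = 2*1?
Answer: -12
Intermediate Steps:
O(c) = -4 (O(c) = -6 + 2*1 = -6 + 2 = -4)
-P + (2*(-3) + O(0)) = -1*2 + (2*(-3) - 4) = -2 + (-6 - 4) = -2 - 10 = -12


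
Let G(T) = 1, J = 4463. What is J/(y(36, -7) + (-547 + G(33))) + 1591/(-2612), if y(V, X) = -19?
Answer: -12556271/1475780 ≈ -8.5082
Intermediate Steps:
J/(y(36, -7) + (-547 + G(33))) + 1591/(-2612) = 4463/(-19 + (-547 + 1)) + 1591/(-2612) = 4463/(-19 - 546) + 1591*(-1/2612) = 4463/(-565) - 1591/2612 = 4463*(-1/565) - 1591/2612 = -4463/565 - 1591/2612 = -12556271/1475780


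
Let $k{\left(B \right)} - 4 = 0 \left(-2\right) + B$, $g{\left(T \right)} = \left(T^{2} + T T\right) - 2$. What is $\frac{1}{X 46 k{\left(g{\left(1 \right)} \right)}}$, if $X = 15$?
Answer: $\frac{1}{2760} \approx 0.00036232$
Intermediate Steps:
$g{\left(T \right)} = -2 + 2 T^{2}$ ($g{\left(T \right)} = \left(T^{2} + T^{2}\right) - 2 = 2 T^{2} - 2 = -2 + 2 T^{2}$)
$k{\left(B \right)} = 4 + B$ ($k{\left(B \right)} = 4 + \left(0 \left(-2\right) + B\right) = 4 + \left(0 + B\right) = 4 + B$)
$\frac{1}{X 46 k{\left(g{\left(1 \right)} \right)}} = \frac{1}{15 \cdot 46 \left(4 - \left(2 - 2 \cdot 1^{2}\right)\right)} = \frac{1}{690 \left(4 + \left(-2 + 2 \cdot 1\right)\right)} = \frac{1}{690 \left(4 + \left(-2 + 2\right)\right)} = \frac{1}{690 \left(4 + 0\right)} = \frac{1}{690 \cdot 4} = \frac{1}{2760}$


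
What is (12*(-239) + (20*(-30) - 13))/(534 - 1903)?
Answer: 3481/1369 ≈ 2.5427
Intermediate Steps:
(12*(-239) + (20*(-30) - 13))/(534 - 1903) = (-2868 + (-600 - 13))/(-1369) = (-2868 - 613)*(-1/1369) = -3481*(-1/1369) = 3481/1369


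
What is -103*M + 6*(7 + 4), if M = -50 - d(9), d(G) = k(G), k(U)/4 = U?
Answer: 8924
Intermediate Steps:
k(U) = 4*U
d(G) = 4*G
M = -86 (M = -50 - 4*9 = -50 - 1*36 = -50 - 36 = -86)
-103*M + 6*(7 + 4) = -103*(-86) + 6*(7 + 4) = 8858 + 6*11 = 8858 + 66 = 8924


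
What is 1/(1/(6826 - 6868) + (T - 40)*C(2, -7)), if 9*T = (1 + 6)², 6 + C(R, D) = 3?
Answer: 14/1451 ≈ 0.0096485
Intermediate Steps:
C(R, D) = -3 (C(R, D) = -6 + 3 = -3)
T = 49/9 (T = (1 + 6)²/9 = (⅑)*7² = (⅑)*49 = 49/9 ≈ 5.4444)
1/(1/(6826 - 6868) + (T - 40)*C(2, -7)) = 1/(1/(6826 - 6868) + (49/9 - 40)*(-3)) = 1/(1/(-42) - 311/9*(-3)) = 1/(-1/42 + 311/3) = 1/(1451/14) = 14/1451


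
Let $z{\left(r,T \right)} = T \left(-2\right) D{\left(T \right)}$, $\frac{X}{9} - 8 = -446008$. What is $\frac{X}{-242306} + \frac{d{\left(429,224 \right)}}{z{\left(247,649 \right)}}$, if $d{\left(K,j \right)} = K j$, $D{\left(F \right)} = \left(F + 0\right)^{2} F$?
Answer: $\frac{32369311905240696}{1953980722157123} \approx 16.566$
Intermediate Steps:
$X = -4014000$ ($X = 72 + 9 \left(-446008\right) = 72 - 4014072 = -4014000$)
$D{\left(F \right)} = F^{3}$ ($D{\left(F \right)} = F^{2} F = F^{3}$)
$z{\left(r,T \right)} = - 2 T^{4}$ ($z{\left(r,T \right)} = T \left(-2\right) T^{3} = - 2 T T^{3} = - 2 T^{4}$)
$\frac{X}{-242306} + \frac{d{\left(429,224 \right)}}{z{\left(247,649 \right)}} = - \frac{4014000}{-242306} + \frac{429 \cdot 224}{\left(-2\right) 649^{4}} = \left(-4014000\right) \left(- \frac{1}{242306}\right) + \frac{96096}{\left(-2\right) 177410282401} = \frac{2007000}{121153} + \frac{96096}{-354820564802} = \frac{2007000}{121153} + 96096 \left(- \frac{1}{354820564802}\right) = \frac{2007000}{121153} - \frac{4368}{16128207491} = \frac{32369311905240696}{1953980722157123}$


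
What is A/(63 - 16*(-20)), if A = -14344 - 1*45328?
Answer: -59672/383 ≈ -155.80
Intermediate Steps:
A = -59672 (A = -14344 - 45328 = -59672)
A/(63 - 16*(-20)) = -59672/(63 - 16*(-20)) = -59672/(63 + 320) = -59672/383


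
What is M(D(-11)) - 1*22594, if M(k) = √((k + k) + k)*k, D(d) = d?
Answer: -22594 - 11*I*√33 ≈ -22594.0 - 63.19*I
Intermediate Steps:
M(k) = √3*k^(3/2) (M(k) = √(2*k + k)*k = √(3*k)*k = (√3*√k)*k = √3*k^(3/2))
M(D(-11)) - 1*22594 = √3*(-11)^(3/2) - 1*22594 = √3*(-11*I*√11) - 22594 = -11*I*√33 - 22594 = -22594 - 11*I*√33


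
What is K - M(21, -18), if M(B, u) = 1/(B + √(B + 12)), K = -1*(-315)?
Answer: 42833/136 + √33/408 ≈ 314.96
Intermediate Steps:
K = 315
M(B, u) = 1/(B + √(12 + B))
K - M(21, -18) = 315 - 1/(21 + √(12 + 21)) = 315 - 1/(21 + √33)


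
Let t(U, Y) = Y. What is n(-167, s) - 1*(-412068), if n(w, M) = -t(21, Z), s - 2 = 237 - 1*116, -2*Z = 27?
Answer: 824163/2 ≈ 4.1208e+5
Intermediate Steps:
Z = -27/2 (Z = -1/2*27 = -27/2 ≈ -13.500)
s = 123 (s = 2 + (237 - 1*116) = 2 + (237 - 116) = 2 + 121 = 123)
n(w, M) = 27/2 (n(w, M) = -1*(-27/2) = 27/2)
n(-167, s) - 1*(-412068) = 27/2 - 1*(-412068) = 27/2 + 412068 = 824163/2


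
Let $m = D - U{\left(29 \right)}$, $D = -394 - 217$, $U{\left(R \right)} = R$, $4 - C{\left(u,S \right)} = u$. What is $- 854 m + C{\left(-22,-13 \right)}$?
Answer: $546586$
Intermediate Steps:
$C{\left(u,S \right)} = 4 - u$
$D = -611$ ($D = -394 - 217 = -611$)
$m = -640$ ($m = -611 - 29 = -640$)
$- 854 m + C{\left(-22,-13 \right)} = \left(-854\right) \left(-640\right) + \left(4 - -22\right) = 546560 + \left(4 + 22\right) = 546560 + 26 = 546586$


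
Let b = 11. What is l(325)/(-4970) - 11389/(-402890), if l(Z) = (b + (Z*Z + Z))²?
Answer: -226177075083618/100118165 ≈ -2.2591e+6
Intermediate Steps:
l(Z) = (11 + Z + Z²)² (l(Z) = (11 + (Z*Z + Z))² = (11 + (Z² + Z))² = (11 + (Z + Z²))² = (11 + Z + Z²)²)
l(325)/(-4970) - 11389/(-402890) = (11 + 325 + 325²)²/(-4970) - 11389/(-402890) = (11 + 325 + 105625)²*(-1/4970) - 11389*(-1/402890) = 105961²*(-1/4970) + 11389/402890 = 11227733521*(-1/4970) + 11389/402890 = -11227733521/4970 + 11389/402890 = -226177075083618/100118165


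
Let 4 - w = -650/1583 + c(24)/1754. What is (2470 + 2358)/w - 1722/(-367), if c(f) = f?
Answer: 1235195483656/1120124003 ≈ 1102.7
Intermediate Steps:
w = 6104218/1388291 (w = 4 - (-650/1583 + 24/1754) = 4 - (-650*1/1583 + 24*(1/1754)) = 4 - (-650/1583 + 12/877) = 4 - 1*(-551054/1388291) = 4 + 551054/1388291 = 6104218/1388291 ≈ 4.3969)
(2470 + 2358)/w - 1722/(-367) = (2470 + 2358)/(6104218/1388291) - 1722/(-367) = 4828*(1388291/6104218) - 1722*(-1/367) = 3351334474/3052109 + 1722/367 = 1235195483656/1120124003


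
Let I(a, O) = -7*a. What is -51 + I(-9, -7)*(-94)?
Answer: -5973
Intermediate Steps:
-51 + I(-9, -7)*(-94) = -51 - 7*(-9)*(-94) = -51 + 63*(-94) = -51 - 5922 = -5973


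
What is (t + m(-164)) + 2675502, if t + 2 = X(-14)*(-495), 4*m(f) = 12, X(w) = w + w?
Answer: 2689363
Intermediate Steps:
X(w) = 2*w
m(f) = 3 (m(f) = (1/4)*12 = 3)
t = 13858 (t = -2 + (2*(-14))*(-495) = -2 - 28*(-495) = -2 + 13860 = 13858)
(t + m(-164)) + 2675502 = (13858 + 3) + 2675502 = 13861 + 2675502 = 2689363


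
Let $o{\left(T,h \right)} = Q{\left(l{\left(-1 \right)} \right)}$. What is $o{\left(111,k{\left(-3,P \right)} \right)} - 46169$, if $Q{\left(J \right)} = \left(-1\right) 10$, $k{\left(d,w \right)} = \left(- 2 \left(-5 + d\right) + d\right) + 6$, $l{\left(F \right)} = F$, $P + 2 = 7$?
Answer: $-46179$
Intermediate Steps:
$P = 5$ ($P = -2 + 7 = 5$)
$k{\left(d,w \right)} = 16 - d$ ($k{\left(d,w \right)} = \left(\left(10 - 2 d\right) + d\right) + 6 = \left(10 - d\right) + 6 = 16 - d$)
$Q{\left(J \right)} = -10$
$o{\left(T,h \right)} = -10$
$o{\left(111,k{\left(-3,P \right)} \right)} - 46169 = -10 - 46169 = -46179$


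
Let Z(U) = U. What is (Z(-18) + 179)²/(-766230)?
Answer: -25921/766230 ≈ -0.033829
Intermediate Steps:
(Z(-18) + 179)²/(-766230) = (-18 + 179)²/(-766230) = 161²*(-1/766230) = 25921*(-1/766230) = -25921/766230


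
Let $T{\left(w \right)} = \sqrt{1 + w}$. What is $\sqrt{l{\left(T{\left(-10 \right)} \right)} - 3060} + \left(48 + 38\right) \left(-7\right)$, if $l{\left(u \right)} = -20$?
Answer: $-602 + 2 i \sqrt{770} \approx -602.0 + 55.498 i$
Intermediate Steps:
$\sqrt{l{\left(T{\left(-10 \right)} \right)} - 3060} + \left(48 + 38\right) \left(-7\right) = \sqrt{-20 - 3060} + \left(48 + 38\right) \left(-7\right) = \sqrt{-3080} + 86 \left(-7\right) = 2 i \sqrt{770} - 602 = -602 + 2 i \sqrt{770}$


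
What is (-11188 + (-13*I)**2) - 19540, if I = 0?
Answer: -30728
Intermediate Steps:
(-11188 + (-13*I)**2) - 19540 = (-11188 + (-13*0)**2) - 19540 = (-11188 + 0**2) - 19540 = (-11188 + 0) - 19540 = -11188 - 19540 = -30728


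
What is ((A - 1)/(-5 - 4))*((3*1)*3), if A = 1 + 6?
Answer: -6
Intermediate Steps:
A = 7
((A - 1)/(-5 - 4))*((3*1)*3) = ((7 - 1)/(-5 - 4))*((3*1)*3) = (6/(-9))*(3*3) = (6*(-1/9))*9 = -2/3*9 = -6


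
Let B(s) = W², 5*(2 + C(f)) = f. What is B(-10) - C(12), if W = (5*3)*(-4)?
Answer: 17998/5 ≈ 3599.6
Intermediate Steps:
C(f) = -2 + f/5
W = -60 (W = 15*(-4) = -60)
B(s) = 3600 (B(s) = (-60)² = 3600)
B(-10) - C(12) = 3600 - (-2 + (⅕)*12) = 3600 - (-2 + 12/5) = 3600 - 1*⅖ = 3600 - ⅖ = 17998/5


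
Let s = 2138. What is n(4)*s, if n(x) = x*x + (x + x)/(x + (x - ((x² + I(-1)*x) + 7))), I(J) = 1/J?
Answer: 359184/11 ≈ 32653.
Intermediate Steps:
n(x) = x² + 2*x/(-7 - x² + 3*x) (n(x) = x*x + (x + x)/(x + (x - ((x² + x/(-1)) + 7))) = x² + (2*x)/(x + (x - ((x² - x) + 7))) = x² + (2*x)/(x + (x - (7 + x² - x))) = x² + (2*x)/(x + (x + (-7 + x - x²))) = x² + (2*x)/(x + (-7 - x² + 2*x)) = x² + (2*x)/(-7 - x² + 3*x) = x² + 2*x/(-7 - x² + 3*x))
n(4)*s = (4*(-2 + 4³ - 3*4² + 7*4)/(7 + 4² - 3*4))*2138 = (4*(-2 + 64 - 3*16 + 28)/(7 + 16 - 12))*2138 = (4*(-2 + 64 - 48 + 28)/11)*2138 = (4*(1/11)*42)*2138 = (168/11)*2138 = 359184/11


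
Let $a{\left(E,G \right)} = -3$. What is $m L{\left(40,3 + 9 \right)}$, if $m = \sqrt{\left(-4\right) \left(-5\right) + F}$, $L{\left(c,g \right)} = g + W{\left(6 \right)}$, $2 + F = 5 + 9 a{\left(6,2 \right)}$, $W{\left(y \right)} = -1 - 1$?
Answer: $20 i \approx 20.0 i$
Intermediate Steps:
$W{\left(y \right)} = -2$
$F = -24$ ($F = -2 + \left(5 + 9 \left(-3\right)\right) = -2 + \left(5 - 27\right) = -2 - 22 = -24$)
$L{\left(c,g \right)} = -2 + g$ ($L{\left(c,g \right)} = g - 2 = -2 + g$)
$m = 2 i$ ($m = \sqrt{\left(-4\right) \left(-5\right) - 24} = \sqrt{20 - 24} = \sqrt{-4} = 2 i \approx 2.0 i$)
$m L{\left(40,3 + 9 \right)} = 2 i \left(-2 + \left(3 + 9\right)\right) = 2 i \left(-2 + 12\right) = 2 i 10 = 20 i$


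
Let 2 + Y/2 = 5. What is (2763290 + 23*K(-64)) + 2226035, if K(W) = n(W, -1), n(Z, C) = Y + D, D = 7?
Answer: 4989624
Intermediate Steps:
Y = 6 (Y = -4 + 2*5 = -4 + 10 = 6)
n(Z, C) = 13 (n(Z, C) = 6 + 7 = 13)
K(W) = 13
(2763290 + 23*K(-64)) + 2226035 = (2763290 + 23*13) + 2226035 = (2763290 + 299) + 2226035 = 2763589 + 2226035 = 4989624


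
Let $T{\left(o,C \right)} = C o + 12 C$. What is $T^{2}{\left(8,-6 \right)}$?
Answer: $14400$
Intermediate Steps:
$T{\left(o,C \right)} = 12 C + C o$
$T^{2}{\left(8,-6 \right)} = \left(- 6 \left(12 + 8\right)\right)^{2} = \left(\left(-6\right) 20\right)^{2} = \left(-120\right)^{2} = 14400$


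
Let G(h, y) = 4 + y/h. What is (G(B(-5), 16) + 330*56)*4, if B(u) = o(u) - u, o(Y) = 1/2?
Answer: 813424/11 ≈ 73948.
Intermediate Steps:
o(Y) = ½
B(u) = ½ - u
(G(B(-5), 16) + 330*56)*4 = ((4 + 16/(½ - 1*(-5))) + 330*56)*4 = ((4 + 16/(½ + 5)) + 18480)*4 = ((4 + 16/(11/2)) + 18480)*4 = ((4 + 16*(2/11)) + 18480)*4 = ((4 + 32/11) + 18480)*4 = (76/11 + 18480)*4 = (203356/11)*4 = 813424/11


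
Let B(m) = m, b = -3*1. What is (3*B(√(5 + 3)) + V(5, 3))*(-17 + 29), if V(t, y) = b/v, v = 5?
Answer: -36/5 + 72*√2 ≈ 94.623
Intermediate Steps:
b = -3
V(t, y) = -⅗ (V(t, y) = -3/5 = -3*⅕ = -⅗)
(3*B(√(5 + 3)) + V(5, 3))*(-17 + 29) = (3*√(5 + 3) - ⅗)*(-17 + 29) = (3*√8 - ⅗)*12 = (3*(2*√2) - ⅗)*12 = (6*√2 - ⅗)*12 = (-⅗ + 6*√2)*12 = -36/5 + 72*√2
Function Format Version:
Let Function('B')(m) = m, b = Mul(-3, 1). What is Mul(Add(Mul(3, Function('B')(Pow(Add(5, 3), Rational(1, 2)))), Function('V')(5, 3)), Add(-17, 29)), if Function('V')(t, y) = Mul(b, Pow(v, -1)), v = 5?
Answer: Add(Rational(-36, 5), Mul(72, Pow(2, Rational(1, 2)))) ≈ 94.623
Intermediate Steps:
b = -3
Function('V')(t, y) = Rational(-3, 5) (Function('V')(t, y) = Mul(-3, Pow(5, -1)) = Mul(-3, Rational(1, 5)) = Rational(-3, 5))
Mul(Add(Mul(3, Function('B')(Pow(Add(5, 3), Rational(1, 2)))), Function('V')(5, 3)), Add(-17, 29)) = Mul(Add(Mul(3, Pow(Add(5, 3), Rational(1, 2))), Rational(-3, 5)), Add(-17, 29)) = Mul(Add(Mul(3, Pow(8, Rational(1, 2))), Rational(-3, 5)), 12) = Mul(Add(Mul(3, Mul(2, Pow(2, Rational(1, 2)))), Rational(-3, 5)), 12) = Mul(Add(Mul(6, Pow(2, Rational(1, 2))), Rational(-3, 5)), 12) = Mul(Add(Rational(-3, 5), Mul(6, Pow(2, Rational(1, 2)))), 12) = Add(Rational(-36, 5), Mul(72, Pow(2, Rational(1, 2))))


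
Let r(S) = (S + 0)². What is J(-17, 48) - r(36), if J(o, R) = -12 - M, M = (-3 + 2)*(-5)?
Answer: -1313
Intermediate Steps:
M = 5 (M = -1*(-5) = 5)
r(S) = S²
J(o, R) = -17 (J(o, R) = -12 - 1*5 = -12 - 5 = -17)
J(-17, 48) - r(36) = -17 - 1*36² = -17 - 1*1296 = -17 - 1296 = -1313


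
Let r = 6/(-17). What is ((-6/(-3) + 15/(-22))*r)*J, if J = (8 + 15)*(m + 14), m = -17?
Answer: 6003/187 ≈ 32.102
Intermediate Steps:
r = -6/17 (r = 6*(-1/17) = -6/17 ≈ -0.35294)
J = -69 (J = (8 + 15)*(-17 + 14) = 23*(-3) = -69)
((-6/(-3) + 15/(-22))*r)*J = ((-6/(-3) + 15/(-22))*(-6/17))*(-69) = ((-6*(-⅓) + 15*(-1/22))*(-6/17))*(-69) = ((2 - 15/22)*(-6/17))*(-69) = ((29/22)*(-6/17))*(-69) = -87/187*(-69) = 6003/187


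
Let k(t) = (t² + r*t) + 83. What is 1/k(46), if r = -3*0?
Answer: 1/2199 ≈ 0.00045475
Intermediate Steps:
r = 0
k(t) = 83 + t² (k(t) = (t² + 0*t) + 83 = (t² + 0) + 83 = t² + 83 = 83 + t²)
1/k(46) = 1/(83 + 46²) = 1/(83 + 2116) = 1/2199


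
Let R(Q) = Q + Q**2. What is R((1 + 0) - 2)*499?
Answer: 0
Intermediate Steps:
R((1 + 0) - 2)*499 = (((1 + 0) - 2)*(1 + ((1 + 0) - 2)))*499 = ((1 - 2)*(1 + (1 - 2)))*499 = -(1 - 1)*499 = -1*0*499 = 0*499 = 0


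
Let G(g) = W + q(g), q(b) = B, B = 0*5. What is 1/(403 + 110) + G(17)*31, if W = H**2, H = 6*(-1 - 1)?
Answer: 2290033/513 ≈ 4464.0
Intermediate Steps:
H = -12 (H = 6*(-2) = -12)
B = 0
q(b) = 0
W = 144 (W = (-12)**2 = 144)
G(g) = 144 (G(g) = 144 + 0 = 144)
1/(403 + 110) + G(17)*31 = 1/(403 + 110) + 144*31 = 1/513 + 4464 = 2290033/513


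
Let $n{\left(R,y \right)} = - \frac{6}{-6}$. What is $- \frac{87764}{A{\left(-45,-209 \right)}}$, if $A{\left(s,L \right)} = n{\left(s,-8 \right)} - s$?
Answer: $- \frac{43882}{23} \approx -1907.9$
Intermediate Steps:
$n{\left(R,y \right)} = 1$ ($n{\left(R,y \right)} = \left(-6\right) \left(- \frac{1}{6}\right) = 1$)
$A{\left(s,L \right)} = 1 - s$
$- \frac{87764}{A{\left(-45,-209 \right)}} = - \frac{87764}{1 - -45} = - \frac{87764}{1 + 45} = - \frac{87764}{46} = \left(-87764\right) \frac{1}{46} = - \frac{43882}{23}$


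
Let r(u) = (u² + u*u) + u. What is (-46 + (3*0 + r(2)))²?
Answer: 1296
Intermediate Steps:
r(u) = u + 2*u² (r(u) = (u² + u²) + u = 2*u² + u = u + 2*u²)
(-46 + (3*0 + r(2)))² = (-46 + (3*0 + 2*(1 + 2*2)))² = (-46 + (0 + 2*(1 + 4)))² = (-46 + (0 + 2*5))² = (-46 + (0 + 10))² = (-46 + 10)² = (-36)² = 1296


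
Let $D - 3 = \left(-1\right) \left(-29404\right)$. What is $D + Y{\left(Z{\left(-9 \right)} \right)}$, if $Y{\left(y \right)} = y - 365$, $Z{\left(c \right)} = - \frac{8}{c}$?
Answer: $\frac{261386}{9} \approx 29043.0$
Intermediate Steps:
$D = 29407$ ($D = 3 - -29404 = 3 + 29404 = 29407$)
$Y{\left(y \right)} = -365 + y$
$D + Y{\left(Z{\left(-9 \right)} \right)} = 29407 - \left(365 + \frac{8}{-9}\right) = 29407 - \frac{3277}{9} = \frac{261386}{9}$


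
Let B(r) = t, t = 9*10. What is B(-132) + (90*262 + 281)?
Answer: 23951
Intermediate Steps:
t = 90
B(r) = 90
B(-132) + (90*262 + 281) = 90 + (90*262 + 281) = 90 + (23580 + 281) = 90 + 23861 = 23951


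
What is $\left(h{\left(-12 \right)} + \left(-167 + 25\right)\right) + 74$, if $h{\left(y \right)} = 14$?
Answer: $-54$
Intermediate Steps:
$\left(h{\left(-12 \right)} + \left(-167 + 25\right)\right) + 74 = \left(14 + \left(-167 + 25\right)\right) + 74 = \left(14 - 142\right) + 74 = -128 + 74 = -54$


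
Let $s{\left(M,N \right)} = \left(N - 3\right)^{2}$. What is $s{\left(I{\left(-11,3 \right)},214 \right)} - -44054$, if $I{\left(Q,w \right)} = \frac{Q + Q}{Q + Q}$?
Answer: $88575$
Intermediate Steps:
$I{\left(Q,w \right)} = 1$ ($I{\left(Q,w \right)} = \frac{2 Q}{2 Q} = 2 Q \frac{1}{2 Q} = 1$)
$s{\left(M,N \right)} = \left(-3 + N\right)^{2}$
$s{\left(I{\left(-11,3 \right)},214 \right)} - -44054 = \left(-3 + 214\right)^{2} - -44054 = 211^{2} + 44054 = 44521 + 44054 = 88575$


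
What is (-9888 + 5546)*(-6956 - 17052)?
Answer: 104242736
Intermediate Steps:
(-9888 + 5546)*(-6956 - 17052) = -4342*(-24008) = 104242736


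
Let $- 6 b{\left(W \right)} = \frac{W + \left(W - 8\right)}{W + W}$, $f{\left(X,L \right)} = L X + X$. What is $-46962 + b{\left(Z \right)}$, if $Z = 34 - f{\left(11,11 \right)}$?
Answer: $- \frac{4602293}{98} \approx -46962.0$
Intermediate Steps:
$f{\left(X,L \right)} = X + L X$
$Z = -98$ ($Z = 34 - 11 \left(1 + 11\right) = 34 - 11 \cdot 12 = 34 - 132 = -98$)
$b{\left(W \right)} = - \frac{-8 + 2 W}{12 W}$ ($b{\left(W \right)} = - \frac{\left(W + \left(W - 8\right)\right) \frac{1}{W + W}}{6} = - \frac{\left(W + \left(W - 8\right)\right) \frac{1}{2 W}}{6} = - \frac{\left(W + \left(-8 + W\right)\right) \frac{1}{2 W}}{6} = - \frac{\left(-8 + 2 W\right) \frac{1}{2 W}}{6} = - \frac{\frac{1}{2} \frac{1}{W} \left(-8 + 2 W\right)}{6} = - \frac{-8 + 2 W}{12 W}$)
$-46962 + b{\left(Z \right)} = -46962 + \frac{4 - -98}{6 \left(-98\right)} = -46962 + \frac{1}{6} \left(- \frac{1}{98}\right) \left(4 + 98\right) = -46962 + \frac{1}{6} \left(- \frac{1}{98}\right) 102 = -46962 - \frac{17}{98} = - \frac{4602293}{98}$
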